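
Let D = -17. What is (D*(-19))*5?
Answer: 1615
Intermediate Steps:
(D*(-19))*5 = -17*(-19)*5 = 323*5 = 1615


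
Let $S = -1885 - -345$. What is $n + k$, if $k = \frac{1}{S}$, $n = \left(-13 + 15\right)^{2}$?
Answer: $\frac{6159}{1540} \approx 3.9994$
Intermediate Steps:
$S = -1540$ ($S = -1885 + 345 = -1540$)
$n = 4$ ($n = 2^{2} = 4$)
$k = - \frac{1}{1540}$ ($k = \frac{1}{-1540} = - \frac{1}{1540} \approx -0.00064935$)
$n + k = 4 - \frac{1}{1540} = \frac{6159}{1540}$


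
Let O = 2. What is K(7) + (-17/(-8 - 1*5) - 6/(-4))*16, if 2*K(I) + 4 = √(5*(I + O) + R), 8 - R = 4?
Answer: 1207/26 ≈ 46.423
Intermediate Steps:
R = 4 (R = 8 - 1*4 = 8 - 4 = 4)
K(I) = -2 + √(14 + 5*I)/2 (K(I) = -2 + √(5*(I + 2) + 4)/2 = -2 + √(5*(2 + I) + 4)/2 = -2 + √((10 + 5*I) + 4)/2 = -2 + √(14 + 5*I)/2)
K(7) + (-17/(-8 - 1*5) - 6/(-4))*16 = (-2 + √(14 + 5*7)/2) + (-17/(-8 - 1*5) - 6/(-4))*16 = (-2 + √(14 + 35)/2) + (-17/(-8 - 5) - 6*(-¼))*16 = (-2 + √49/2) + (-17/(-13) + 3/2)*16 = (-2 + (½)*7) + (-17*(-1/13) + 3/2)*16 = (-2 + 7/2) + (17/13 + 3/2)*16 = 3/2 + (73/26)*16 = 3/2 + 584/13 = 1207/26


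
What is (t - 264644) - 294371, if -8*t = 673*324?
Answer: -1172543/2 ≈ -5.8627e+5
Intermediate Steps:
t = -54513/2 (t = -673*324/8 = -1/8*218052 = -54513/2 ≈ -27257.)
(t - 264644) - 294371 = (-54513/2 - 264644) - 294371 = -583801/2 - 294371 = -1172543/2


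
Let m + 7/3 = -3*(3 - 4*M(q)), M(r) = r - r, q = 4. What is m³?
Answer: -39304/27 ≈ -1455.7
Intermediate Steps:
M(r) = 0
m = -34/3 (m = -7/3 - 3*(3 - 4*0) = -7/3 - 3*(3 + 0) = -7/3 - 3*3 = -7/3 - 9 = -34/3 ≈ -11.333)
m³ = (-34/3)³ = -39304/27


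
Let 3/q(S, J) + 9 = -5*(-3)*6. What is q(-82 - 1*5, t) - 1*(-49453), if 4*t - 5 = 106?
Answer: 1335232/27 ≈ 49453.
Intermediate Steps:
t = 111/4 (t = 5/4 + (1/4)*106 = 5/4 + 53/2 = 111/4 ≈ 27.750)
q(S, J) = 1/27 (q(S, J) = 3/(-9 - 5*(-3)*6) = 3/(-9 + 15*6) = 3/(-9 + 90) = 3/81 = 3*(1/81) = 1/27)
q(-82 - 1*5, t) - 1*(-49453) = 1/27 - 1*(-49453) = 1/27 + 49453 = 1335232/27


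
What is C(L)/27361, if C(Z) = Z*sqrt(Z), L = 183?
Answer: 183*sqrt(183)/27361 ≈ 0.090478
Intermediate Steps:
C(Z) = Z**(3/2)
C(L)/27361 = 183**(3/2)/27361 = (183*sqrt(183))*(1/27361) = 183*sqrt(183)/27361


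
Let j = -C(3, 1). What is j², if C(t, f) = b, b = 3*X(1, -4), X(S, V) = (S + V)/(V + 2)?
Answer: 81/4 ≈ 20.250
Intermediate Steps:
X(S, V) = (S + V)/(2 + V)
b = 9/2 (b = 3*((1 - 4)/(2 - 4)) = 3*(-3/(-2)) = 3*(-½*(-3)) = 3*(3/2) = 9/2 ≈ 4.5000)
C(t, f) = 9/2
j = -9/2 (j = -1*9/2 = -9/2 ≈ -4.5000)
j² = (-9/2)² = 81/4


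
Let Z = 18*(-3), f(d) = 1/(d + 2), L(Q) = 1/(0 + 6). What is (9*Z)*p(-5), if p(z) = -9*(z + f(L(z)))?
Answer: -258066/13 ≈ -19851.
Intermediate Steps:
L(Q) = 1/6
f(d) = 1/(2 + d)
Z = -54
p(z) = -54/13 - 9*z (p(z) = -9*(z + 1/(2 + 1/6)) = -9*(z + 1/(13/6)) = -9*(z + 6/13) = -9*(6/13 + z) = -54/13 - 9*z)
(9*Z)*p(-5) = (9*(-54))*(-54/13 - 9*(-5)) = -486*(-54/13 + 45) = -486*531/13 = -258066/13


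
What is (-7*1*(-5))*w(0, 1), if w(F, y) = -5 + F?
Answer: -175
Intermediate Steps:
(-7*1*(-5))*w(0, 1) = (-7*1*(-5))*(-5 + 0) = -7*(-5)*(-5) = 35*(-5) = -175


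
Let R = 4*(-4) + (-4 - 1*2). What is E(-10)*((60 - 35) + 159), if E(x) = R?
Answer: -4048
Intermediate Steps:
R = -22 (R = -16 + (-4 - 2) = -16 - 6 = -22)
E(x) = -22
E(-10)*((60 - 35) + 159) = -22*((60 - 35) + 159) = -22*(25 + 159) = -22*184 = -4048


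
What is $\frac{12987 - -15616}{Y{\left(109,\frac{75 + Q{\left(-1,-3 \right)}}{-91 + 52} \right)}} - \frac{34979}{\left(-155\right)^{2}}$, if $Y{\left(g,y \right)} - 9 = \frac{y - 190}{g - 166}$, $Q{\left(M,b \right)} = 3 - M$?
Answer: $\frac{1526655085141}{660591400} \approx 2311.0$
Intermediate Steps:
$Y{\left(g,y \right)} = 9 + \frac{-190 + y}{-166 + g}$ ($Y{\left(g,y \right)} = 9 + \frac{y - 190}{g - 166} = 9 + \frac{-190 + y}{-166 + g}$)
$\frac{12987 - -15616}{Y{\left(109,\frac{75 + Q{\left(-1,-3 \right)}}{-91 + 52} \right)}} - \frac{34979}{\left(-155\right)^{2}} = \frac{12987 - -15616}{\frac{1}{-166 + 109} \left(-1684 + \frac{75 + \left(3 - -1\right)}{-91 + 52} + 9 \cdot 109\right)} - \frac{34979}{\left(-155\right)^{2}} = \frac{12987 + 15616}{\frac{1}{-57} \left(-1684 + \frac{75 + \left(3 + 1\right)}{-39} + 981\right)} - \frac{34979}{24025} = \frac{28603}{\left(- \frac{1}{57}\right) \left(-1684 + \left(75 + 4\right) \left(- \frac{1}{39}\right) + 981\right)} - \frac{34979}{24025} = \frac{28603}{\left(- \frac{1}{57}\right) \left(-1684 + 79 \left(- \frac{1}{39}\right) + 981\right)} - \frac{34979}{24025} = \frac{28603}{\left(- \frac{1}{57}\right) \left(-1684 - \frac{79}{39} + 981\right)} - \frac{34979}{24025} = \frac{28603}{\left(- \frac{1}{57}\right) \left(- \frac{27496}{39}\right)} - \frac{34979}{24025} = \frac{28603}{\frac{27496}{2223}} - \frac{34979}{24025} = 28603 \cdot \frac{2223}{27496} - \frac{34979}{24025} = \frac{63584469}{27496} - \frac{34979}{24025} = \frac{1526655085141}{660591400}$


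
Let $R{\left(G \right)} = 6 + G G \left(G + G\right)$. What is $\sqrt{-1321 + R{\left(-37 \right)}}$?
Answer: $i \sqrt{102621} \approx 320.35 i$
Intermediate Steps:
$R{\left(G \right)} = 6 + 2 G^{3}$ ($R{\left(G \right)} = 6 + G G 2 G = 6 + G 2 G^{2} = 6 + 2 G^{3}$)
$\sqrt{-1321 + R{\left(-37 \right)}} = \sqrt{-1321 + \left(6 + 2 \left(-37\right)^{3}\right)} = \sqrt{-1321 + \left(6 + 2 \left(-50653\right)\right)} = \sqrt{-1321 + \left(6 - 101306\right)} = \sqrt{-1321 - 101300} = \sqrt{-102621} = i \sqrt{102621}$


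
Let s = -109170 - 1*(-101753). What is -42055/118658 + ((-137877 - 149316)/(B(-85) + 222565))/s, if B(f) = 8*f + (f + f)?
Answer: -23041231357177/65042784357330 ≈ -0.35425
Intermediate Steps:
B(f) = 10*f (B(f) = 8*f + 2*f = 10*f)
s = -7417 (s = -109170 + 101753 = -7417)
-42055/118658 + ((-137877 - 149316)/(B(-85) + 222565))/s = -42055/118658 + ((-137877 - 149316)/(10*(-85) + 222565))/(-7417) = -42055*1/118658 - 287193/(-850 + 222565)*(-1/7417) = -42055/118658 - 287193/221715*(-1/7417) = -42055/118658 - 287193*1/221715*(-1/7417) = -42055/118658 - 95731/73905*(-1/7417) = -42055/118658 + 95731/548153385 = -23041231357177/65042784357330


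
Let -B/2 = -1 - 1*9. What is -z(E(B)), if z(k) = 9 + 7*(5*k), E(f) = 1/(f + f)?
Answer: -79/8 ≈ -9.8750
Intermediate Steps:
B = 20 (B = -2*(-1 - 1*9) = -2*(-1 - 9) = -2*(-10) = 20)
E(f) = 1/(2*f)
z(k) = 9 + 35*k
-z(E(B)) = -(9 + 35*((½)/20)) = -(9 + 35*((½)*(1/20))) = -(9 + 35*(1/40)) = -(9 + 7/8) = -1*79/8 = -79/8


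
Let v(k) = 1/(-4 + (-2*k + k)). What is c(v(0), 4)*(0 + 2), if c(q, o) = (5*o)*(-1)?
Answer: -40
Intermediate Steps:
v(k) = 1/(-4 - k)
c(q, o) = -5*o
c(v(0), 4)*(0 + 2) = (-5*4)*(0 + 2) = -20*2 = -40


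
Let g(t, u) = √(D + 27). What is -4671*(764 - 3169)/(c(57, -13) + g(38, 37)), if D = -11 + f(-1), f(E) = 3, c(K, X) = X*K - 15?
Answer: -8492718780/571517 - 11233755*√19/571517 ≈ -14946.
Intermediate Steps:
c(K, X) = -15 + K*X (c(K, X) = K*X - 15 = -15 + K*X)
D = -8 (D = -11 + 3 = -8)
g(t, u) = √19 (g(t, u) = √(-8 + 27) = √19)
-4671*(764 - 3169)/(c(57, -13) + g(38, 37)) = -4671*(764 - 3169)/((-15 + 57*(-13)) + √19) = -4671*(-2405/((-15 - 741) + √19)) = -4671*(-2405/(-756 + √19)) = -4671/(756/2405 - √19/2405)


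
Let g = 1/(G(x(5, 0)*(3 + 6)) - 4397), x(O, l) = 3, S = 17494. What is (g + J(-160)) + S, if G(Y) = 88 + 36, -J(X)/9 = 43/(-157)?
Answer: 11737695828/670861 ≈ 17496.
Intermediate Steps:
J(X) = 387/157 (J(X) = -387/(-157) = -387*(-1)/157 = -9*(-43/157) = 387/157)
G(Y) = 124
g = -1/4273 (g = 1/(124 - 4397) = 1/(-4273) = -1/4273 ≈ -0.00023403)
(g + J(-160)) + S = (-1/4273 + 387/157) + 17494 = 1653494/670861 + 17494 = 11737695828/670861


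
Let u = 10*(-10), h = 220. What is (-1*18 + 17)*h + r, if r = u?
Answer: -320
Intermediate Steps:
u = -100
r = -100
(-1*18 + 17)*h + r = (-1*18 + 17)*220 - 100 = (-18 + 17)*220 - 100 = -1*220 - 100 = -220 - 100 = -320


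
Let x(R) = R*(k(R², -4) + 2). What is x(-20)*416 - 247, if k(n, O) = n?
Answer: -3344887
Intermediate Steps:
x(R) = R*(2 + R²) (x(R) = R*(R² + 2) = R*(2 + R²))
x(-20)*416 - 247 = -20*(2 + (-20)²)*416 - 247 = -20*(2 + 400)*416 - 247 = -20*402*416 - 247 = -8040*416 - 247 = -3344640 - 247 = -3344887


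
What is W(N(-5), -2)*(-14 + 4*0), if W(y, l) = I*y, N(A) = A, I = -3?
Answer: -210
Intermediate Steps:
W(y, l) = -3*y
W(N(-5), -2)*(-14 + 4*0) = (-3*(-5))*(-14 + 4*0) = 15*(-14 + 0) = 15*(-14) = -210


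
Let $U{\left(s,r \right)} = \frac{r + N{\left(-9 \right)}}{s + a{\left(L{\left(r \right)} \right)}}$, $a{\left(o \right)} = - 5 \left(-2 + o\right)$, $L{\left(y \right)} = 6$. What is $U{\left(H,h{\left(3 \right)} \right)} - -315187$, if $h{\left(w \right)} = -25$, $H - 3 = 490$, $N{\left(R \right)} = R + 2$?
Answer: $\frac{149083419}{473} \approx 3.1519 \cdot 10^{5}$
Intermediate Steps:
$N{\left(R \right)} = 2 + R$
$H = 493$ ($H = 3 + 490 = 493$)
$a{\left(o \right)} = 10 - 5 o$
$U{\left(s,r \right)} = \frac{-7 + r}{-20 + s}$ ($U{\left(s,r \right)} = \frac{r + \left(2 - 9\right)}{s + \left(10 - 30\right)} = \frac{r - 7}{s + \left(10 - 30\right)} = \frac{-7 + r}{s - 20} = \frac{-7 + r}{-20 + s}$)
$U{\left(H,h{\left(3 \right)} \right)} - -315187 = \frac{-7 - 25}{-20 + 493} - -315187 = \frac{1}{473} \left(-32\right) + 315187 = - \frac{32}{473} + 315187 = \frac{149083419}{473}$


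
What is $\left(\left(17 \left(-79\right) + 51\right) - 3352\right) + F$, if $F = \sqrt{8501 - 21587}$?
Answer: $-4644 + 3 i \sqrt{1454} \approx -4644.0 + 114.39 i$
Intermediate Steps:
$F = 3 i \sqrt{1454}$ ($F = \sqrt{-13086} = 3 i \sqrt{1454} \approx 114.39 i$)
$\left(\left(17 \left(-79\right) + 51\right) - 3352\right) + F = \left(\left(17 \left(-79\right) + 51\right) - 3352\right) + 3 i \sqrt{1454} = \left(\left(-1343 + 51\right) - 3352\right) + 3 i \sqrt{1454} = \left(-1292 - 3352\right) + 3 i \sqrt{1454} = -4644 + 3 i \sqrt{1454}$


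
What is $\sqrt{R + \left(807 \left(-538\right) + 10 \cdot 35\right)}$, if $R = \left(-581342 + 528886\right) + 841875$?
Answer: $\sqrt{355603} \approx 596.32$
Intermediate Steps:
$R = 789419$ ($R = -52456 + 841875 = 789419$)
$\sqrt{R + \left(807 \left(-538\right) + 10 \cdot 35\right)} = \sqrt{789419 + \left(807 \left(-538\right) + 10 \cdot 35\right)} = \sqrt{789419 + \left(-434166 + 350\right)} = \sqrt{789419 - 433816} = \sqrt{355603}$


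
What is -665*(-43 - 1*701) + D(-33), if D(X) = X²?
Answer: 495849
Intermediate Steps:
-665*(-43 - 1*701) + D(-33) = -665*(-43 - 1*701) + (-33)² = -665*(-43 - 701) + 1089 = -665*(-744) + 1089 = 494760 + 1089 = 495849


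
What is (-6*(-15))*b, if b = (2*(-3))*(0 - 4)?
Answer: 2160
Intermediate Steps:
b = 24 (b = -6*(-4) = 24)
(-6*(-15))*b = -6*(-15)*24 = 90*24 = 2160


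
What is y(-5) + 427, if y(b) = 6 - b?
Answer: 438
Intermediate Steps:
y(-5) + 427 = (6 - 1*(-5)) + 427 = (6 + 5) + 427 = 11 + 427 = 438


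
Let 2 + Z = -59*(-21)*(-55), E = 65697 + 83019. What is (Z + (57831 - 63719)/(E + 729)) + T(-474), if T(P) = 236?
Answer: -10148965283/149445 ≈ -67911.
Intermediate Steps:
E = 148716
Z = -68147 (Z = -2 - 59*(-21)*(-55) = -2 + 1239*(-55) = -2 - 68145 = -68147)
(Z + (57831 - 63719)/(E + 729)) + T(-474) = (-68147 + (57831 - 63719)/(148716 + 729)) + 236 = (-68147 - 5888/149445) + 236 = -10184234303/149445 + 236 = -10148965283/149445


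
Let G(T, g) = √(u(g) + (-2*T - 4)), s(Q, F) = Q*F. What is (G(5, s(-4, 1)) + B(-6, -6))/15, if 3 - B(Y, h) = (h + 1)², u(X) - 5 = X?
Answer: -22/15 + I*√13/15 ≈ -1.4667 + 0.24037*I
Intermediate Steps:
u(X) = 5 + X
s(Q, F) = F*Q
G(T, g) = √(1 + g - 2*T) (G(T, g) = √((5 + g) + (-2*T - 4)) = √((5 + g) + (-4 - 2*T)) = √(1 + g - 2*T))
B(Y, h) = 3 - (1 + h)² (B(Y, h) = 3 - (h + 1)² = 3 - (1 + h)²)
(G(5, s(-4, 1)) + B(-6, -6))/15 = (√(1 + 1*(-4) - 2*5) + (3 - (1 - 6)²))/15 = (√(1 - 4 - 10) + (3 - 1*(-5)²))*(1/15) = (√(-13) + (3 - 1*25))*(1/15) = (I*√13 + (3 - 25))*(1/15) = (I*√13 - 22)*(1/15) = (-22 + I*√13)*(1/15) = -22/15 + I*√13/15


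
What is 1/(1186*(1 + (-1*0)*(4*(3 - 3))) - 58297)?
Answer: -1/57111 ≈ -1.7510e-5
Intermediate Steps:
1/(1186*(1 + (-1*0)*(4*(3 - 3))) - 58297) = 1/(1186*(1 + 0*(4*0)) - 58297) = 1/(1186*(1 + 0*0) - 58297) = 1/(1186*(1 + 0) - 58297) = 1/(1186*1 - 58297) = 1/(1186 - 58297) = 1/(-57111) = -1/57111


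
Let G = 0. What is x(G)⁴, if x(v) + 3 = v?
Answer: 81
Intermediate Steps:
x(v) = -3 + v
x(G)⁴ = (-3 + 0)⁴ = (-3)⁴ = 81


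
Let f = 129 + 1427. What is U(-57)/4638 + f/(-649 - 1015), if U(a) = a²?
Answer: -75433/321568 ≈ -0.23458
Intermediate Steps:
f = 1556
U(-57)/4638 + f/(-649 - 1015) = (-57)²/4638 + 1556/(-649 - 1015) = 3249*(1/4638) + 1556/(-1664) = 1083/1546 + 1556*(-1/1664) = 1083/1546 - 389/416 = -75433/321568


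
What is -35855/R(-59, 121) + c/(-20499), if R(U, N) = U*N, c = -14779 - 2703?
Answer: 859795643/146342361 ≈ 5.8752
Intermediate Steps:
c = -17482
R(U, N) = N*U
-35855/R(-59, 121) + c/(-20499) = -35855/(121*(-59)) - 17482/(-20499) = -35855/(-7139) - 17482*(-1/20499) = -35855*(-1/7139) + 17482/20499 = 35855/7139 + 17482/20499 = 859795643/146342361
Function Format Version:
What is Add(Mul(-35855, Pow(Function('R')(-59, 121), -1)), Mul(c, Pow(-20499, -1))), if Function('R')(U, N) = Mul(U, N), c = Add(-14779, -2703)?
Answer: Rational(859795643, 146342361) ≈ 5.8752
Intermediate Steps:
c = -17482
Function('R')(U, N) = Mul(N, U)
Add(Mul(-35855, Pow(Function('R')(-59, 121), -1)), Mul(c, Pow(-20499, -1))) = Add(Mul(-35855, Pow(Mul(121, -59), -1)), Mul(-17482, Pow(-20499, -1))) = Add(Mul(-35855, Pow(-7139, -1)), Mul(-17482, Rational(-1, 20499))) = Add(Mul(-35855, Rational(-1, 7139)), Rational(17482, 20499)) = Add(Rational(35855, 7139), Rational(17482, 20499)) = Rational(859795643, 146342361)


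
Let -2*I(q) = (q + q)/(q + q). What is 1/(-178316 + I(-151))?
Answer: -2/356633 ≈ -5.6080e-6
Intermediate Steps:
I(q) = -½ (I(q) = -(q + q)/(2*(q + q)) = -2*q/(2*(2*q)) = -2*q*1/(2*q)/2 = -½*1 = -½)
1/(-178316 + I(-151)) = 1/(-178316 - ½) = 1/(-356633/2) = -2/356633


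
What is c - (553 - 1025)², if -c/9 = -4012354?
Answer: 35888402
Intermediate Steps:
c = 36111186 (c = -9*(-4012354) = 36111186)
c - (553 - 1025)² = 36111186 - (553 - 1025)² = 36111186 - 1*(-472)² = 36111186 - 1*222784 = 36111186 - 222784 = 35888402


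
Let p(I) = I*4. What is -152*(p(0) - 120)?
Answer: 18240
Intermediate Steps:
p(I) = 4*I
-152*(p(0) - 120) = -152*(4*0 - 120) = -152*(0 - 120) = -152*(-120) = 18240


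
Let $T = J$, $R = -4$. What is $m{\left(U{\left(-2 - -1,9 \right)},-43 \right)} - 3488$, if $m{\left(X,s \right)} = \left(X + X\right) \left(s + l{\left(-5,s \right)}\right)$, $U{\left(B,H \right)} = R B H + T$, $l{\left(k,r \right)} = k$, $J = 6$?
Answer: $-7520$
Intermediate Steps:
$T = 6$
$U{\left(B,H \right)} = 6 - 4 B H$ ($U{\left(B,H \right)} = - 4 B H + 6 = 6 - 4 B H$)
$m{\left(X,s \right)} = 2 X \left(-5 + s\right)$ ($m{\left(X,s \right)} = \left(X + X\right) \left(s - 5\right) = 2 X \left(-5 + s\right)$)
$m{\left(U{\left(-2 - -1,9 \right)},-43 \right)} - 3488 = 2 \left(6 - 4 \left(-2 - -1\right) 9\right) \left(-5 - 43\right) - 3488 = 2 \left(6 - 4 \left(-2 + 1\right) 9\right) \left(-48\right) - 3488 = 2 \left(6 - \left(-4\right) 9\right) \left(-48\right) - 3488 = 2 \left(6 + 36\right) \left(-48\right) - 3488 = 2 \cdot 42 \left(-48\right) - 3488 = -4032 - 3488 = -7520$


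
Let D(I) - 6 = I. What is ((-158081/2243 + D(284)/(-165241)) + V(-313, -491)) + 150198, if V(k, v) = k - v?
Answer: 55708571308697/370635563 ≈ 1.5031e+5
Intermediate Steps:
D(I) = 6 + I
((-158081/2243 + D(284)/(-165241)) + V(-313, -491)) + 150198 = ((-158081/2243 + (6 + 284)/(-165241)) + (-313 - 1*(-491))) + 150198 = ((-158081*1/2243 + 290*(-1/165241)) + (-313 + 491)) + 150198 = ((-158081/2243 - 290/165241) + 178) + 150198 = (-26122112991/370635563 + 178) + 150198 = 39851017223/370635563 + 150198 = 55708571308697/370635563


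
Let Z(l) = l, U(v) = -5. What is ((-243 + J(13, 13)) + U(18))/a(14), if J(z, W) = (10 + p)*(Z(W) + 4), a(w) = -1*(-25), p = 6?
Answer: 24/25 ≈ 0.96000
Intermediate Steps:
a(w) = 25
J(z, W) = 64 + 16*W (J(z, W) = (10 + 6)*(W + 4) = 16*(4 + W) = 64 + 16*W)
((-243 + J(13, 13)) + U(18))/a(14) = ((-243 + (64 + 16*13)) - 5)/25 = ((-243 + (64 + 208)) - 5)*(1/25) = ((-243 + 272) - 5)*(1/25) = (29 - 5)*(1/25) = 24*(1/25) = 24/25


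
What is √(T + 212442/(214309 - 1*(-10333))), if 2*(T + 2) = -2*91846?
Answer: 3*I*√128749231539203/112321 ≈ 303.06*I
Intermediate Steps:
T = -91848 (T = -2 + (-2*91846)/2 = -2 + (½)*(-183692) = -2 - 91846 = -91848)
√(T + 212442/(214309 - 1*(-10333))) = √(-91848 + 212442/(214309 - 1*(-10333))) = √(-91848 + 212442/(214309 + 10333)) = √(-91848 + 212442/224642) = √(-91848 + 212442*(1/224642)) = √(-91848 + 106221/112321) = √(-10316352987/112321) = 3*I*√128749231539203/112321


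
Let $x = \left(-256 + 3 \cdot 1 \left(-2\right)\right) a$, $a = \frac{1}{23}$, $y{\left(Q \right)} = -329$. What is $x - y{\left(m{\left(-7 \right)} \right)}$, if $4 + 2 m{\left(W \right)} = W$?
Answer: $\frac{7305}{23} \approx 317.61$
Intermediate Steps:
$m{\left(W \right)} = -2 + \frac{W}{2}$
$a = \frac{1}{23} \approx 0.043478$
$x = - \frac{262}{23}$ ($x = \left(-256 + 3 \cdot 1 \left(-2\right)\right) \frac{1}{23} = \left(-256 + 3 \left(-2\right)\right) \frac{1}{23} = \left(-256 - 6\right) \frac{1}{23} = \left(-262\right) \frac{1}{23} = - \frac{262}{23} \approx -11.391$)
$x - y{\left(m{\left(-7 \right)} \right)} = - \frac{262}{23} - -329 = - \frac{262}{23} + 329 = \frac{7305}{23}$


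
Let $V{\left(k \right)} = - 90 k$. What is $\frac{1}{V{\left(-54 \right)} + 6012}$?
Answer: $\frac{1}{10872} \approx 9.1979 \cdot 10^{-5}$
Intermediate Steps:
$\frac{1}{V{\left(-54 \right)} + 6012} = \frac{1}{\left(-90\right) \left(-54\right) + 6012} = \frac{1}{4860 + 6012} = \frac{1}{10872}$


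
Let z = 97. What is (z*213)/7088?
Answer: 20661/7088 ≈ 2.9149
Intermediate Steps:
(z*213)/7088 = (97*213)/7088 = 20661*(1/7088) = 20661/7088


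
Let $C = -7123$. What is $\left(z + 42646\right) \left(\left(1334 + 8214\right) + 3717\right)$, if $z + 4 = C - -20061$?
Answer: $737268700$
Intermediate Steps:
$z = 12934$ ($z = -4 - -12938 = -4 + \left(-7123 + 20061\right) = -4 + 12938 = 12934$)
$\left(z + 42646\right) \left(\left(1334 + 8214\right) + 3717\right) = \left(12934 + 42646\right) \left(\left(1334 + 8214\right) + 3717\right) = 55580 \left(9548 + 3717\right) = 55580 \cdot 13265 = 737268700$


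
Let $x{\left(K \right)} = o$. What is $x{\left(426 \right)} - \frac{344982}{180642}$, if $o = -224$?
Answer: $- \frac{618315}{2737} \approx -225.91$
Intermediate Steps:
$x{\left(K \right)} = -224$
$x{\left(426 \right)} - \frac{344982}{180642} = -224 - \frac{344982}{180642} = -224 - \frac{5227}{2737} = - \frac{618315}{2737}$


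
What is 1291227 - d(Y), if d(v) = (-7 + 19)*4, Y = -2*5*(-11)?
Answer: 1291179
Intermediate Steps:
Y = 110 (Y = -10*(-11) = 110)
d(v) = 48 (d(v) = 12*4 = 48)
1291227 - d(Y) = 1291227 - 1*48 = 1291227 - 48 = 1291179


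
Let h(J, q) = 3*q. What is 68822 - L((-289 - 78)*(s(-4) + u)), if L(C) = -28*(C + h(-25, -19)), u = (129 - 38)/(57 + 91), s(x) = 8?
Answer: -788113/37 ≈ -21300.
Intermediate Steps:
u = 91/148 ≈ 0.61487
L(C) = 1596 - 28*C (L(C) = -28*(C + 3*(-19)) = -28*(C - 57) = -28*(-57 + C) = 1596 - 28*C)
68822 - L((-289 - 78)*(s(-4) + u)) = 68822 - (1596 - 28*(-289 - 78)*(8 + 91/148)) = 68822 - (1596 - (-10276)*1275/148) = 68822 - (1596 - 28*(-467925/148)) = 68822 - (1596 + 3275475/37) = 68822 - 1*3334527/37 = 68822 - 3334527/37 = -788113/37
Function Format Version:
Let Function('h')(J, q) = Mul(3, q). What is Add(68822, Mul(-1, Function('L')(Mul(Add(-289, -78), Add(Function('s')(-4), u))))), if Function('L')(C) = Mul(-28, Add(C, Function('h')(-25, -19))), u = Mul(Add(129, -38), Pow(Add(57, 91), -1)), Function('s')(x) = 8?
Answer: Rational(-788113, 37) ≈ -21300.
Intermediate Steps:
u = Rational(91, 148) (u = Mul(91, Pow(148, -1)) = Mul(91, Rational(1, 148)) = Rational(91, 148) ≈ 0.61486)
Function('L')(C) = Add(1596, Mul(-28, C)) (Function('L')(C) = Mul(-28, Add(C, Mul(3, -19))) = Mul(-28, Add(C, -57)) = Mul(-28, Add(-57, C)) = Add(1596, Mul(-28, C)))
Add(68822, Mul(-1, Function('L')(Mul(Add(-289, -78), Add(Function('s')(-4), u))))) = Add(68822, Mul(-1, Add(1596, Mul(-28, Mul(Add(-289, -78), Add(8, Rational(91, 148))))))) = Add(68822, Mul(-1, Add(1596, Mul(-28, Mul(-367, Rational(1275, 148)))))) = Add(68822, Mul(-1, Add(1596, Mul(-28, Rational(-467925, 148))))) = Add(68822, Mul(-1, Add(1596, Rational(3275475, 37)))) = Add(68822, Mul(-1, Rational(3334527, 37))) = Add(68822, Rational(-3334527, 37)) = Rational(-788113, 37)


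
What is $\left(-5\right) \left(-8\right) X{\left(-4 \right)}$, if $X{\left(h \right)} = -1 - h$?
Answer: $120$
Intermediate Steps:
$\left(-5\right) \left(-8\right) X{\left(-4 \right)} = \left(-5\right) \left(-8\right) \left(-1 - -4\right) = 40 \left(-1 + 4\right) = 40 \cdot 3 = 120$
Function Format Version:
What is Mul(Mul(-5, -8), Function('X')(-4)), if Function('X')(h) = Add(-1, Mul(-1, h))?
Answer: 120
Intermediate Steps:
Mul(Mul(-5, -8), Function('X')(-4)) = Mul(Mul(-5, -8), Add(-1, Mul(-1, -4))) = Mul(40, Add(-1, 4)) = Mul(40, 3) = 120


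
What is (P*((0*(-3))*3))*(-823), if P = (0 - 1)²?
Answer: 0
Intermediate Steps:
P = 1 (P = (-1)² = 1)
(P*((0*(-3))*3))*(-823) = (1*((0*(-3))*3))*(-823) = (1*(0*3))*(-823) = (1*0)*(-823) = 0*(-823) = 0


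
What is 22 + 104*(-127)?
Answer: -13186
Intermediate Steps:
22 + 104*(-127) = 22 - 13208 = -13186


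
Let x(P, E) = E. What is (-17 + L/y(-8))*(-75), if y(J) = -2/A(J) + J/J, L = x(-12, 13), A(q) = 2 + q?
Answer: 2175/4 ≈ 543.75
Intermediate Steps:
L = 13
y(J) = 1 - 2/(2 + J) (y(J) = -2/(2 + J) + J/J = -2/(2 + J) + 1 = 1 - 2/(2 + J))
(-17 + L/y(-8))*(-75) = (-17 + 13/((-8/(2 - 8))))*(-75) = (-17 + 13/((-8/(-6))))*(-75) = (-17 + 13/((-8*(-⅙))))*(-75) = (-17 + 13/(4/3))*(-75) = (-17 + 13*(¾))*(-75) = (-17 + 39/4)*(-75) = -29/4*(-75) = 2175/4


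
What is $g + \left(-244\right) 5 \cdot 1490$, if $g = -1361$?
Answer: $-1819161$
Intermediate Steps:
$g + \left(-244\right) 5 \cdot 1490 = -1361 + \left(-244\right) 5 \cdot 1490 = -1361 - 1817800 = -1819161$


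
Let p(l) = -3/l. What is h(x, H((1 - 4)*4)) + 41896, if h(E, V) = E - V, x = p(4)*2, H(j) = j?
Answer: 83813/2 ≈ 41907.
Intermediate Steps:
x = -3/2 (x = -3/4*2 = -3/2 ≈ -1.5000)
h(x, H((1 - 4)*4)) + 41896 = (-3/2 - (1 - 4)*4) + 41896 = (-3/2 - (-3)*4) + 41896 = (-3/2 - 1*(-12)) + 41896 = (-3/2 + 12) + 41896 = 21/2 + 41896 = 83813/2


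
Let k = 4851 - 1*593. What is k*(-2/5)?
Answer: -8516/5 ≈ -1703.2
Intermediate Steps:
k = 4258 (k = 4851 - 593 = 4258)
k*(-2/5) = 4258*(-2/5) = 4258*(-2*⅕) = 4258*(-⅖) = -8516/5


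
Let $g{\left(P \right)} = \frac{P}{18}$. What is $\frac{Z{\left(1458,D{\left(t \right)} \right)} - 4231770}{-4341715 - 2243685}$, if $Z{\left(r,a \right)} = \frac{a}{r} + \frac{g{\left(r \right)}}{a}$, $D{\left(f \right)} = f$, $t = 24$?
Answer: $\frac{8226554287}{12802017600} \approx 0.6426$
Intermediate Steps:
$g{\left(P \right)} = \frac{P}{18}$ ($g{\left(P \right)} = P \frac{1}{18} = \frac{P}{18}$)
$Z{\left(r,a \right)} = \frac{a}{r} + \frac{r}{18 a}$ ($Z{\left(r,a \right)} = \frac{a}{r} + \frac{\frac{1}{18} r}{a} = \frac{a}{r} + \frac{r}{18 a}$)
$\frac{Z{\left(1458,D{\left(t \right)} \right)} - 4231770}{-4341715 - 2243685} = \frac{\left(\frac{24}{1458} + \frac{1}{18} \cdot 1458 \cdot \frac{1}{24}\right) - 4231770}{-4341715 - 2243685} = \frac{\left(24 \cdot \frac{1}{1458} + \frac{1}{18} \cdot 1458 \cdot \frac{1}{24}\right) - 4231770}{-4341715 - 2243685} = \frac{\left(\frac{4}{243} + \frac{27}{8}\right) - 4231770}{-6585400} = \left(\frac{6593}{1944} - 4231770\right) \left(- \frac{1}{6585400}\right) = \left(- \frac{8226554287}{1944}\right) \left(- \frac{1}{6585400}\right) = \frac{8226554287}{12802017600}$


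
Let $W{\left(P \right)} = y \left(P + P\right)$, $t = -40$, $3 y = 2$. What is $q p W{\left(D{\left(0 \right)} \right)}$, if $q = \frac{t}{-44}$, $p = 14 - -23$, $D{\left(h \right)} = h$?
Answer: $0$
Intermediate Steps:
$y = \frac{2}{3}$ ($y = \frac{1}{3} \cdot 2 = \frac{2}{3} \approx 0.66667$)
$p = 37$ ($p = 14 + 23 = 37$)
$W{\left(P \right)} = \frac{4 P}{3}$ ($W{\left(P \right)} = \frac{2 \left(P + P\right)}{3} = \frac{2 \cdot 2 P}{3} = \frac{4 P}{3}$)
$q = \frac{10}{11}$ ($q = - \frac{40}{-44} = \left(-40\right) \left(- \frac{1}{44}\right) = \frac{10}{11} \approx 0.90909$)
$q p W{\left(D{\left(0 \right)} \right)} = \frac{10}{11} \cdot 37 \cdot \frac{4}{3} \cdot 0 = \frac{370}{11} \cdot 0 = 0$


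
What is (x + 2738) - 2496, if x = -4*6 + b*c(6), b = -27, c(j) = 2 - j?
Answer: 326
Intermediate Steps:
x = 84 (x = -4*6 - 27*(2 - 1*6) = -24 - 27*(2 - 6) = -24 - 27*(-4) = -24 + 108 = 84)
(x + 2738) - 2496 = (84 + 2738) - 2496 = 2822 - 2496 = 326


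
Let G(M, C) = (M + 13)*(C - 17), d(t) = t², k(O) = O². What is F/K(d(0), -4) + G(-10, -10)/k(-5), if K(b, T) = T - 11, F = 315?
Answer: -606/25 ≈ -24.240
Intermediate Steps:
K(b, T) = -11 + T
G(M, C) = (-17 + C)*(13 + M) (G(M, C) = (13 + M)*(-17 + C) = (-17 + C)*(13 + M))
F/K(d(0), -4) + G(-10, -10)/k(-5) = 315/(-11 - 4) + (-221 - 17*(-10) + 13*(-10) - 10*(-10))/((-5)²) = 315/(-15) + (-221 + 170 - 130 + 100)/25 = 315*(-1/15) - 81*1/25 = -21 - 81/25 = -606/25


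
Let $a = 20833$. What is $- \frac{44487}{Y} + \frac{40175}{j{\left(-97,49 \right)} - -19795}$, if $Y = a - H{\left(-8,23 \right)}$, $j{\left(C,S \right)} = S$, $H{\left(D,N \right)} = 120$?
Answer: $- \frac{4605023}{37366252} \approx -0.12324$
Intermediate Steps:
$Y = 20713$ ($Y = 20833 - 120 = 20713$)
$- \frac{44487}{Y} + \frac{40175}{j{\left(-97,49 \right)} - -19795} = - \frac{44487}{20713} + \frac{40175}{49 - -19795} = \left(-44487\right) \frac{1}{20713} + \frac{40175}{49 + 19795} = - \frac{44487}{20713} + \frac{40175}{19844} = - \frac{4605023}{37366252}$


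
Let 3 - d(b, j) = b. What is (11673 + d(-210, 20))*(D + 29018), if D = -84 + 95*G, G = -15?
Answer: 326971974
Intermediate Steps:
d(b, j) = 3 - b
D = -1509 (D = -84 + 95*(-15) = -84 - 1425 = -1509)
(11673 + d(-210, 20))*(D + 29018) = (11673 + (3 - 1*(-210)))*(-1509 + 29018) = (11673 + (3 + 210))*27509 = (11673 + 213)*27509 = 11886*27509 = 326971974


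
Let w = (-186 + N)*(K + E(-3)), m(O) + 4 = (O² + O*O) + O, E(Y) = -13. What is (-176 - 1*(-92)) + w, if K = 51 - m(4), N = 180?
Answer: -120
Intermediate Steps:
m(O) = -4 + O + 2*O² (m(O) = -4 + ((O² + O*O) + O) = -4 + ((O² + O²) + O) = -4 + (2*O² + O) = -4 + (O + 2*O²) = -4 + O + 2*O²)
K = 19 (K = 51 - (-4 + 4 + 2*4²) = 51 - (-4 + 4 + 2*16) = 51 - (-4 + 4 + 32) = 51 - 1*32 = 51 - 32 = 19)
w = -36 (w = (-186 + 180)*(19 - 13) = -6*6 = -36)
(-176 - 1*(-92)) + w = (-176 - 1*(-92)) - 36 = (-176 + 92) - 36 = -84 - 36 = -120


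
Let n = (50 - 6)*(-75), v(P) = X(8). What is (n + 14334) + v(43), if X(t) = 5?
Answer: 11039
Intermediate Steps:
v(P) = 5
n = -3300 (n = 44*(-75) = -3300)
(n + 14334) + v(43) = (-3300 + 14334) + 5 = 11034 + 5 = 11039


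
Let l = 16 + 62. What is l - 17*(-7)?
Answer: 197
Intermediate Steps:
l = 78
l - 17*(-7) = 78 - 17*(-7) = 78 + 119 = 197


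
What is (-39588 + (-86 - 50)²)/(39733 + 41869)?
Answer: -10546/40801 ≈ -0.25847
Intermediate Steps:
(-39588 + (-86 - 50)²)/(39733 + 41869) = (-39588 + (-136)²)/81602 = (-39588 + 18496)*(1/81602) = -21092*1/81602 = -10546/40801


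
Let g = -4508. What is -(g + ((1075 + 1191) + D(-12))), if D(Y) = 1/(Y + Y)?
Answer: 53809/24 ≈ 2242.0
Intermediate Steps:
D(Y) = 1/(2*Y)
-(g + ((1075 + 1191) + D(-12))) = -(-4508 + ((1075 + 1191) + (½)/(-12))) = -(-4508 + (2266 + (½)*(-1/12))) = -(-4508 + (2266 - 1/24)) = -(-4508 + 54383/24) = -1*(-53809/24) = 53809/24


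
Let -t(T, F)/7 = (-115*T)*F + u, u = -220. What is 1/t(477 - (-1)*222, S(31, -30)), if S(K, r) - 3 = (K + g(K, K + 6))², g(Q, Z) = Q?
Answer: 1/2164689205 ≈ 4.6196e-10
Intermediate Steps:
S(K, r) = 3 + 4*K² (S(K, r) = 3 + (K + K)² = 3 + (2*K)² = 3 + 4*K²)
t(T, F) = 1540 + 805*F*T (t(T, F) = -7*((-115*T)*F - 220) = -7*(-115*F*T - 220) = -7*(-220 - 115*F*T) = 1540 + 805*F*T)
1/t(477 - (-1)*222, S(31, -30)) = 1/(1540 + 805*(3 + 4*31²)*(477 - (-1)*222)) = 1/(1540 + 805*(3 + 4*961)*(477 - 1*(-222))) = 1/(1540 + 805*(3 + 3844)*(477 + 222)) = 1/(1540 + 805*3847*699) = 1/(1540 + 2164687665) = 1/2164689205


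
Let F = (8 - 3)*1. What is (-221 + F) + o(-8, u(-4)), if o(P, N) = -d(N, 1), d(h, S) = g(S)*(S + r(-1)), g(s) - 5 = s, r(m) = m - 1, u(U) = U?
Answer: -210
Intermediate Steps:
r(m) = -1 + m
F = 5 (F = 5*1 = 5)
g(s) = 5 + s
d(h, S) = (-2 + S)*(5 + S) (d(h, S) = (5 + S)*(S + (-1 - 1)) = (5 + S)*(S - 2) = (5 + S)*(-2 + S) = (-2 + S)*(5 + S))
o(P, N) = 6 (o(P, N) = -(-2 + 1)*(5 + 1) = -(-1)*6 = -1*(-6) = 6)
(-221 + F) + o(-8, u(-4)) = (-221 + 5) + 6 = -216 + 6 = -210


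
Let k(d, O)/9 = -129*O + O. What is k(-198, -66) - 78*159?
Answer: 63630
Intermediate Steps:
k(d, O) = -1152*O (k(d, O) = 9*(-129*O + O) = 9*(-128*O) = -1152*O)
k(-198, -66) - 78*159 = -1152*(-66) - 78*159 = 76032 - 12402 = 63630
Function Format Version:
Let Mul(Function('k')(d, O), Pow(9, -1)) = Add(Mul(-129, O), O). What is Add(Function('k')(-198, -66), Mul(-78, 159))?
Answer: 63630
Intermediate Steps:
Function('k')(d, O) = Mul(-1152, O) (Function('k')(d, O) = Mul(9, Add(Mul(-129, O), O)) = Mul(9, Mul(-128, O)) = Mul(-1152, O))
Add(Function('k')(-198, -66), Mul(-78, 159)) = Add(Mul(-1152, -66), Mul(-78, 159)) = Add(76032, -12402) = 63630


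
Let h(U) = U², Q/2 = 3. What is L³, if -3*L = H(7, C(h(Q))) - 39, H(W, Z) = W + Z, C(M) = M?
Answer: -64/27 ≈ -2.3704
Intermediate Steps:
Q = 6 (Q = 2*3 = 6)
L = -4/3 (L = -((7 + 6²) - 39)/3 = -((7 + 36) - 39)/3 = -(43 - 39)/3 = -⅓*4 = -4/3 ≈ -1.3333)
L³ = (-4/3)³ = -64/27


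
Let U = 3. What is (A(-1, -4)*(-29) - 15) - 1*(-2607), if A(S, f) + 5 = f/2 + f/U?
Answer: 8501/3 ≈ 2833.7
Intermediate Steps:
A(S, f) = -5 + 5*f/6 (A(S, f) = -5 + (f/2 + f/3) = -5 + 5*f/6)
(A(-1, -4)*(-29) - 15) - 1*(-2607) = ((-5 + (⅚)*(-4))*(-29) - 15) - 1*(-2607) = ((-5 - 10/3)*(-29) - 15) + 2607 = (-25/3*(-29) - 15) + 2607 = (725/3 - 15) + 2607 = 680/3 + 2607 = 8501/3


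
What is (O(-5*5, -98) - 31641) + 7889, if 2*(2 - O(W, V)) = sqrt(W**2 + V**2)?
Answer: -23750 - sqrt(10229)/2 ≈ -23801.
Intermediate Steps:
O(W, V) = 2 - sqrt(V**2 + W**2)/2 (O(W, V) = 2 - sqrt(W**2 + V**2)/2 = 2 - sqrt(V**2 + W**2)/2)
(O(-5*5, -98) - 31641) + 7889 = ((2 - sqrt((-98)**2 + (-5*5)**2)/2) - 31641) + 7889 = ((2 - sqrt(9604 + (-25)**2)/2) - 31641) + 7889 = ((2 - sqrt(9604 + 625)/2) - 31641) + 7889 = ((2 - sqrt(10229)/2) - 31641) + 7889 = (-31639 - sqrt(10229)/2) + 7889 = -23750 - sqrt(10229)/2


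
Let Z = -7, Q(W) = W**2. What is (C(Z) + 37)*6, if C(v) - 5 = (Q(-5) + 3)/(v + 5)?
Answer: 168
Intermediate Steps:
C(v) = 5 + 28/(5 + v) (C(v) = 5 + ((-5)**2 + 3)/(v + 5) = 5 + (25 + 3)/(5 + v) = 5 + 28/(5 + v))
(C(Z) + 37)*6 = ((53 + 5*(-7))/(5 - 7) + 37)*6 = ((53 - 35)/(-2) + 37)*6 = (-1/2*18 + 37)*6 = (-9 + 37)*6 = 28*6 = 168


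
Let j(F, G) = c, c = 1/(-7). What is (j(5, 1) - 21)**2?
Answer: 21904/49 ≈ 447.02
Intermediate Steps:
c = -1/7 ≈ -0.14286
j(F, G) = -1/7
(j(5, 1) - 21)**2 = (-1/7 - 21)**2 = (-148/7)**2 = 21904/49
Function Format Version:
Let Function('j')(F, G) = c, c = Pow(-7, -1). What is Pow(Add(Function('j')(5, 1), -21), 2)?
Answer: Rational(21904, 49) ≈ 447.02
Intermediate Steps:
c = Rational(-1, 7) ≈ -0.14286
Function('j')(F, G) = Rational(-1, 7)
Pow(Add(Function('j')(5, 1), -21), 2) = Pow(Add(Rational(-1, 7), -21), 2) = Pow(Rational(-148, 7), 2) = Rational(21904, 49)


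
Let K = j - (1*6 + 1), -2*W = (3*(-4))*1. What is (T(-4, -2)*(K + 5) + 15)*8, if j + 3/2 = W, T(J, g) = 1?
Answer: 140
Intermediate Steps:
W = 6 (W = -3*(-4)/2 = -(-6) = -½*(-12) = 6)
j = 9/2 (j = -3/2 + 6 = 9/2 ≈ 4.5000)
K = -5/2 (K = 9/2 - (1*6 + 1) = 9/2 - (6 + 1) = 9/2 - 1*7 = 9/2 - 7 = -5/2 ≈ -2.5000)
(T(-4, -2)*(K + 5) + 15)*8 = (1*(-5/2 + 5) + 15)*8 = (1*(5/2) + 15)*8 = (5/2 + 15)*8 = (35/2)*8 = 140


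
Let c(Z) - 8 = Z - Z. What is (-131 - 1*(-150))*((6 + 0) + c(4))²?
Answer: 3724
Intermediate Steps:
c(Z) = 8 (c(Z) = 8 + (Z - Z) = 8 + 0 = 8)
(-131 - 1*(-150))*((6 + 0) + c(4))² = (-131 - 1*(-150))*((6 + 0) + 8)² = (-131 + 150)*(6 + 8)² = 19*14² = 19*196 = 3724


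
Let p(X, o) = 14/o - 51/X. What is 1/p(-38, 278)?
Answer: 5282/7355 ≈ 0.71815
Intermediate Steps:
p(X, o) = -51/X + 14/o
1/p(-38, 278) = 1/(-51/(-38) + 14/278) = 1/(-51*(-1/38) + 14*(1/278)) = 1/(51/38 + 7/139) = 1/(7355/5282) = 5282/7355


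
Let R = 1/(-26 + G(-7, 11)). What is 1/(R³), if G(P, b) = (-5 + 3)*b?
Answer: -110592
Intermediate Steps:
G(P, b) = -2*b
R = -1/48 (R = 1/(-26 - 2*11) = 1/(-26 - 22) = 1/(-48) = -1/48 ≈ -0.020833)
1/(R³) = 1/((-1/48)³) = 1/(-1/110592) = -110592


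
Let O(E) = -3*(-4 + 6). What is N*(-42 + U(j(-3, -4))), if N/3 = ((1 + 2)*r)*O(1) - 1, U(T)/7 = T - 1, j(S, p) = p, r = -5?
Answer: -20559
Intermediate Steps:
O(E) = -6 (O(E) = -3*2 = -6)
U(T) = -7 + 7*T (U(T) = 7*(T - 1) = 7*(-1 + T) = -7 + 7*T)
N = 267 (N = 3*(((1 + 2)*(-5))*(-6) - 1) = 3*((3*(-5))*(-6) - 1) = 3*(-15*(-6) - 1) = 3*(90 - 1) = 3*89 = 267)
N*(-42 + U(j(-3, -4))) = 267*(-42 + (-7 + 7*(-4))) = 267*(-42 + (-7 - 28)) = 267*(-42 - 35) = 267*(-77) = -20559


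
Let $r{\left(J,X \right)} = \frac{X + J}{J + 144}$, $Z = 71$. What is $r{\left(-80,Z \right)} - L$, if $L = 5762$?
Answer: $- \frac{368777}{64} \approx -5762.1$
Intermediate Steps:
$r{\left(J,X \right)} = \frac{J + X}{144 + J}$
$r{\left(-80,Z \right)} - L = \frac{-80 + 71}{144 - 80} - 5762 = \frac{1}{64} \left(-9\right) - 5762 = - \frac{9}{64} - 5762 = - \frac{368777}{64}$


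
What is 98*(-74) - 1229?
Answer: -8481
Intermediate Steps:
98*(-74) - 1229 = -7252 - 1229 = -8481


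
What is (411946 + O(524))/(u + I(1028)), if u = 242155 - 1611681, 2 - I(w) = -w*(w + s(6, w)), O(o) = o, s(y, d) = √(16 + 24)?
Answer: -1074965565/814700302 - 3533493*√10/407350151 ≈ -1.3469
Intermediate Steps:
s(y, d) = 2*√10 (s(y, d) = √40 = 2*√10)
I(w) = 2 + w*(w + 2*√10) (I(w) = 2 - (-1)*w*(w + 2*√10) = 2 + w*(w + 2*√10))
u = -1369526
(411946 + O(524))/(u + I(1028)) = (411946 + 524)/(-1369526 + (2 + 1028² + 2*1028*√10)) = 412470/(-1369526 + (2 + 1056784 + 2056*√10)) = 412470/(-1369526 + (1056786 + 2056*√10)) = 412470/(-312740 + 2056*√10)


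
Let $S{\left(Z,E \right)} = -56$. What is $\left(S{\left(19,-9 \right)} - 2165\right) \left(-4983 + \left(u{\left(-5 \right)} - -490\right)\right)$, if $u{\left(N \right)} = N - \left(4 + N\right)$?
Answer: $9987837$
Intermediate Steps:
$u{\left(N \right)} = -4$
$\left(S{\left(19,-9 \right)} - 2165\right) \left(-4983 + \left(u{\left(-5 \right)} - -490\right)\right) = \left(-56 - 2165\right) \left(-4983 - -486\right) = - 2221 \left(-4983 + \left(-4 + 490\right)\right) = - 2221 \left(-4983 + 486\right) = \left(-2221\right) \left(-4497\right) = 9987837$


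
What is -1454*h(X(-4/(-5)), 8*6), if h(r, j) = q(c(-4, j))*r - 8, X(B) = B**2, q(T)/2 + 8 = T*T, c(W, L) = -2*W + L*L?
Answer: -248707502608/25 ≈ -9.9483e+9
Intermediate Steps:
c(W, L) = L**2 - 2*W (c(W, L) = -2*W + L**2 = L**2 - 2*W)
q(T) = -16 + 2*T**2 (q(T) = -16 + 2*(T*T) = -16 + 2*T**2)
h(r, j) = -8 + r*(-16 + 2*(8 + j**2)**2) (h(r, j) = (-16 + 2*(j**2 - 2*(-4))**2)*r - 8 = (-16 + 2*(j**2 + 8)**2)*r - 8 = (-16 + 2*(8 + j**2)**2)*r - 8 = r*(-16 + 2*(8 + j**2)**2) - 8 = -8 + r*(-16 + 2*(8 + j**2)**2))
-1454*h(X(-4/(-5)), 8*6) = -1454*(-8 + 2*(-4/(-5))**2*(-8 + (8 + (8*6)**2)**2)) = -1454*(-8 + 2*(-4*(-1/5))**2*(-8 + (8 + 48**2)**2)) = -1454*(-8 + 2*(4/5)**2*(-8 + (8 + 2304)**2)) = -1454*(-8 + 2*(16/25)*(-8 + 2312**2)) = -1454*(-8 + 2*(16/25)*(-8 + 5345344)) = -1454*(-8 + 2*(16/25)*5345336) = -1454*(-8 + 171050752/25) = -1454*171050552/25 = -248707502608/25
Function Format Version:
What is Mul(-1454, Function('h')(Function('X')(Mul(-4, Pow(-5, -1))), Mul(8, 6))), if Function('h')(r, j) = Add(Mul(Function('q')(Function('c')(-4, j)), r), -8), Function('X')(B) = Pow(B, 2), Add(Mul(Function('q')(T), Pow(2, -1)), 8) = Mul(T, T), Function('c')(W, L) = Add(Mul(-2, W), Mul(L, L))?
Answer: Rational(-248707502608, 25) ≈ -9.9483e+9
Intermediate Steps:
Function('c')(W, L) = Add(Pow(L, 2), Mul(-2, W)) (Function('c')(W, L) = Add(Mul(-2, W), Pow(L, 2)) = Add(Pow(L, 2), Mul(-2, W)))
Function('q')(T) = Add(-16, Mul(2, Pow(T, 2))) (Function('q')(T) = Add(-16, Mul(2, Mul(T, T))) = Add(-16, Mul(2, Pow(T, 2))))
Function('h')(r, j) = Add(-8, Mul(r, Add(-16, Mul(2, Pow(Add(8, Pow(j, 2)), 2))))) (Function('h')(r, j) = Add(Mul(Add(-16, Mul(2, Pow(Add(Pow(j, 2), Mul(-2, -4)), 2))), r), -8) = Add(Mul(Add(-16, Mul(2, Pow(Add(Pow(j, 2), 8), 2))), r), -8) = Add(Mul(Add(-16, Mul(2, Pow(Add(8, Pow(j, 2)), 2))), r), -8) = Add(Mul(r, Add(-16, Mul(2, Pow(Add(8, Pow(j, 2)), 2)))), -8) = Add(-8, Mul(r, Add(-16, Mul(2, Pow(Add(8, Pow(j, 2)), 2))))))
Mul(-1454, Function('h')(Function('X')(Mul(-4, Pow(-5, -1))), Mul(8, 6))) = Mul(-1454, Add(-8, Mul(2, Pow(Mul(-4, Pow(-5, -1)), 2), Add(-8, Pow(Add(8, Pow(Mul(8, 6), 2)), 2))))) = Mul(-1454, Add(-8, Mul(2, Pow(Mul(-4, Rational(-1, 5)), 2), Add(-8, Pow(Add(8, Pow(48, 2)), 2))))) = Mul(-1454, Add(-8, Mul(2, Pow(Rational(4, 5), 2), Add(-8, Pow(Add(8, 2304), 2))))) = Mul(-1454, Add(-8, Mul(2, Rational(16, 25), Add(-8, Pow(2312, 2))))) = Mul(-1454, Add(-8, Mul(2, Rational(16, 25), Add(-8, 5345344)))) = Mul(-1454, Add(-8, Mul(2, Rational(16, 25), 5345336))) = Mul(-1454, Add(-8, Rational(171050752, 25))) = Mul(-1454, Rational(171050552, 25)) = Rational(-248707502608, 25)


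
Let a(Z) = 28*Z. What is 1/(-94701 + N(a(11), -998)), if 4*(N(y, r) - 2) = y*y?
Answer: -1/70983 ≈ -1.4088e-5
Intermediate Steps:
N(y, r) = 2 + y²/4 (N(y, r) = 2 + (y*y)/4 = 2 + y²/4)
1/(-94701 + N(a(11), -998)) = 1/(-94701 + (2 + (28*11)²/4)) = 1/(-94701 + (2 + (¼)*308²)) = 1/(-94701 + (2 + (¼)*94864)) = 1/(-94701 + (2 + 23716)) = 1/(-94701 + 23718) = 1/(-70983) = -1/70983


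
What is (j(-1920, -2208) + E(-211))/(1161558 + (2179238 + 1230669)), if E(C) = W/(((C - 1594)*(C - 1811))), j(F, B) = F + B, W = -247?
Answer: -792947533/878132711850 ≈ -0.00090299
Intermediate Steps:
j(F, B) = B + F
E(C) = -247/((-1811 + C)*(-1594 + C)) (E(C) = -247*1/((C - 1811)*(C - 1594)) = -247*1/((-1811 + C)*(-1594 + C)) = -247/((-1811 + C)*(-1594 + C)))
(j(-1920, -2208) + E(-211))/(1161558 + (2179238 + 1230669)) = ((-2208 - 1920) - 247/(2886734 + (-211)² - 3405*(-211)))/(1161558 + (2179238 + 1230669)) = (-4128 - 247/(2886734 + 44521 + 718455))/(1161558 + 3409907) = (-4128 - 247/3649710)/4571465 = (-4128 - 247*1/3649710)*(1/4571465) = (-4128 - 13/192090)*(1/4571465) = -792947533/192090*1/4571465 = -792947533/878132711850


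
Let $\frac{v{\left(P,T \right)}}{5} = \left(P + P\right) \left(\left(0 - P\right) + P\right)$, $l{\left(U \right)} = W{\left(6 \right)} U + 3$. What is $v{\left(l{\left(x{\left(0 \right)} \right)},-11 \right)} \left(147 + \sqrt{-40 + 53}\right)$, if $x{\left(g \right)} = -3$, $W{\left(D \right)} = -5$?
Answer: $0$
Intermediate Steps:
$l{\left(U \right)} = 3 - 5 U$ ($l{\left(U \right)} = - 5 U + 3 = 3 - 5 U$)
$v{\left(P,T \right)} = 0$ ($v{\left(P,T \right)} = 5 \left(P + P\right) \left(\left(0 - P\right) + P\right) = 5 \cdot 2 P \left(- P + P\right) = 5 \cdot 2 P 0 = 5 \cdot 0 = 0$)
$v{\left(l{\left(x{\left(0 \right)} \right)},-11 \right)} \left(147 + \sqrt{-40 + 53}\right) = 0 \left(147 + \sqrt{-40 + 53}\right) = 0 \left(147 + \sqrt{13}\right) = 0$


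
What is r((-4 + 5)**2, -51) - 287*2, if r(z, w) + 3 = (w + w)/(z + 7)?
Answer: -2359/4 ≈ -589.75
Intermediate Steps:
r(z, w) = -3 + 2*w/(7 + z) (r(z, w) = -3 + (w + w)/(z + 7) = -3 + (2*w)/(7 + z) = -3 + 2*w/(7 + z))
r((-4 + 5)**2, -51) - 287*2 = (-21 - 3*(-4 + 5)**2 + 2*(-51))/(7 + (-4 + 5)**2) - 287*2 = (-21 - 3*1**2 - 102)/(7 + 1**2) - 1*574 = (-21 - 3*1 - 102)/(7 + 1) - 574 = (-21 - 3 - 102)/8 - 574 = (1/8)*(-126) - 574 = -63/4 - 574 = -2359/4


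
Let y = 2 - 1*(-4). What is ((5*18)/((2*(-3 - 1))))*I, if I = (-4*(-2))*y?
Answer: -540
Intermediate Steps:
y = 6 (y = 2 + 4 = 6)
I = 48 (I = -4*(-2)*6 = 8*6 = 48)
((5*18)/((2*(-3 - 1))))*I = ((5*18)/((2*(-3 - 1))))*48 = (90/((2*(-4))))*48 = (90/(-8))*48 = (90*(-⅛))*48 = -45/4*48 = -540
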